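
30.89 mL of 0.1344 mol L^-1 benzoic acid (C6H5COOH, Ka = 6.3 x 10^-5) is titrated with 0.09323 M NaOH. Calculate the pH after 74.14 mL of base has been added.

12.42

n(acid) = 0.1344 x 0.03089 = 0.004152 mol; n(NaOH) added = 0.09323 x 0.07414 = 0.006912 mol.
Base is in excess by 0.006912 - 0.004152 = 0.002760 mol in a total volume of 0.1050 L.
[OH^-] = 0.002760/0.1050 = 0.02628 M, so pOH = 1.58 and pH = 14.00 - 1.58 = 12.42.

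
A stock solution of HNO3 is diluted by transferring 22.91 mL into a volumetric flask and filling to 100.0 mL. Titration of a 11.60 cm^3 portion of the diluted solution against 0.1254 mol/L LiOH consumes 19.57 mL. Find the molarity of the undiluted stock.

n(LiOH) = 0.1254 x 0.01957 = 0.002454 mol.
n(HNO3) in the aliquot = 0.002454 mol.
[diluted HNO3] = 0.002454 / 0.01160 = 0.2116 M.
Dilution factor = 100.0/22.91 = 4.365, so [stock] = 0.2116 x 4.365 = 0.923 M.

0.923 M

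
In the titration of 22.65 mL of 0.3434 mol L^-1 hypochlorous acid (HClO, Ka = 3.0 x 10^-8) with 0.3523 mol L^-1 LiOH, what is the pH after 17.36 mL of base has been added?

Initial n(HClO) = 0.3434 x 0.02265 = 0.007778 mol.
n(LiOH) added = 0.3523 x 0.01736 = 0.006116 mol, converting that many moles of HClO to ClO-.
Remaining n(HClO) = 0.001662 mol; n(ClO-) = 0.006116 mol.
By Henderson-Hasselbalch, pH = pKa + log([A^-]/[HA]) = 7.52 + log(0.006116/0.001662) = 7.52 + (+0.57) = 8.09.

8.09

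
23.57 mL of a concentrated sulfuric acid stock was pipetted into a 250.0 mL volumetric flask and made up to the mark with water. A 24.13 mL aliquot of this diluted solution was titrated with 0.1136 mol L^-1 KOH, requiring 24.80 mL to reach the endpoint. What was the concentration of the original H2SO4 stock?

n(KOH) = 0.1136 x 0.02480 = 0.002817 mol.
n(H2SO4) in the aliquot = 0.002817 x 1/2 = 0.001409 mol.
[diluted H2SO4] = 0.001409 / 0.02413 = 0.05838 M.
Dilution factor = 250.0/23.57 = 10.61, so [stock] = 0.05838 x 10.61 = 0.619 M.

0.619 M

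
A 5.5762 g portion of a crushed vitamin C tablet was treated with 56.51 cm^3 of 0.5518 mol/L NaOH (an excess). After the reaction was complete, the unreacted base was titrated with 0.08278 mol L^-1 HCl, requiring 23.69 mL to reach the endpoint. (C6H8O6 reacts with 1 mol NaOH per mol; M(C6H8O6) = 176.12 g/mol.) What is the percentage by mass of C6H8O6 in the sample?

92.3%

Total n(NaOH) added = 0.5518 x 0.05651 = 0.03118 mol.
n(HCl) used = 0.08278 x 0.02369 = 0.001961 mol, which equals the excess n(NaOH).
So n(NaOH) consumed by the sample = 0.03118 - 0.001961 = 0.02922 mol.
n(C6H8O6) = 0.02922 / 1 = 0.02922 mol.
mass C6H8O6 = 0.02922 x 176.12 = 5.146 g, so %C6H8O6 = 5.146/5.5762 x 100 = 92.3%.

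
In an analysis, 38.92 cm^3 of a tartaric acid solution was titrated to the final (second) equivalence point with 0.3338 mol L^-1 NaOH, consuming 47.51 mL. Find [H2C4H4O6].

n(NaOH) = 0.3338 x 0.04751 = 0.01586 mol.
At the final (second) equivalence point, 2 mol OH^- react per mol H2C4H4O6, so n(H2C4H4O6) = 0.01586 / 2 = 0.007929 mol.
[H2C4H4O6] = 0.007929 / 0.03892 L = 0.204 M.

0.204 M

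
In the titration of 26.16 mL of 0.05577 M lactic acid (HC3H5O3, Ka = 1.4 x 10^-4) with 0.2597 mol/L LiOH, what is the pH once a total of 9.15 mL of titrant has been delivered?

12.41

n(acid) = 0.05577 x 0.02616 = 0.001459 mol; n(LiOH) added = 0.2597 x 0.009150 = 0.002376 mol.
Base is in excess by 0.002376 - 0.001459 = 0.0009173 mol in a total volume of 0.03531 L.
[OH^-] = 0.0009173/0.03531 = 0.02598 M, so pOH = 1.59 and pH = 14.00 - 1.59 = 12.41.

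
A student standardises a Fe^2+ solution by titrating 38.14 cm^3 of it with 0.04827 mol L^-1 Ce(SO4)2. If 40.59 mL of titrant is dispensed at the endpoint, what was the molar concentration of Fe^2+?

n(Ce(SO4)2) = 0.04827 x 0.04059 = 0.001959 mol.
From the balanced equation, 1 mol Ce(SO4)2 reacts with 1 mol Fe^2+, so n(Fe^2+) = 0.001959 x 1/1 = 0.001959 mol.
[Fe^2+] = 0.001959 / 0.03814 L = 0.0514 M.

0.0514 M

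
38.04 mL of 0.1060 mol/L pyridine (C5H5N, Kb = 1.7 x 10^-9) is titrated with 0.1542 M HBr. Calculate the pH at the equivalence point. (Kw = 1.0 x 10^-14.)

n(C5H5N) = 0.1060 x 0.03804 = 0.004032 mol; V(HBr) at equivalence = 0.004032/0.1542 = 0.02615 L.
At equivalence the base is fully converted to C5H5NH+; total volume = 0.06419 L, so [C5H5NH+] = 0.004032/0.06419 = 0.06282 M.
Ka(C5H5NH+) = Kw/Kb = 1.0e-14 / 1.7 x 10^-9 = 5.88e-6.
[H^+] = sqrt(Ka x [C5H5NH+]) = sqrt(5.88e-6 x 0.06282) = 0.000608 M.
pH = -log(0.000608) = 3.22.

3.22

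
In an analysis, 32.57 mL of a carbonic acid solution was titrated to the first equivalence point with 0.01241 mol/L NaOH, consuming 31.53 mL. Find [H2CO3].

0.0120 M

n(NaOH) = 0.01241 x 0.03153 = 0.0003913 mol.
At the first equivalence point, 1 mol OH^- react per mol H2CO3, so n(H2CO3) = 0.0003913 / 1 = 0.0003913 mol.
[H2CO3] = 0.0003913 / 0.03257 L = 0.0120 M.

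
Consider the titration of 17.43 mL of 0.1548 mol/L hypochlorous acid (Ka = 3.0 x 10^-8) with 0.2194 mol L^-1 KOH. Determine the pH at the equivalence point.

10.24

n(HClO) = 0.1548 x 0.01743 = 0.002698 mol; V(KOH) at equivalence = 0.002698/0.2194 = 0.01230 L.
At equivalence all the acid is converted to ClO-; total volume = 0.01743 + 0.01230 = 0.02973 L, so [ClO-] = 0.002698/0.02973 = 0.09076 M.
Kb = Kw/Ka = 1.0e-14 / 3.0 x 10^-8 = 3.33e-7.
[OH^-] = sqrt(Kb x [ClO-]) = sqrt(3.33e-7 x 0.09076) = 0.000174 M.
pOH = 3.76, so pH = 14.00 - 3.76 = 10.24.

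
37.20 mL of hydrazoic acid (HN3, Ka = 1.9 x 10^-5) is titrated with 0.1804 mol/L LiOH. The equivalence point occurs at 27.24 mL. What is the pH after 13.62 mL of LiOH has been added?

13.62 mL is exactly half the equivalence volume (27.24/2), i.e. the half-equivalence point.
There, n(HA) = n(A^-), so pH = pKa = -log(1.9 x 10^-5) = 4.72.

4.72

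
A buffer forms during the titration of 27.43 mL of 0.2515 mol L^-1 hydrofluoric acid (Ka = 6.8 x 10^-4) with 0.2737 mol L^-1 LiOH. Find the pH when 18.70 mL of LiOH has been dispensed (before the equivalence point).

Initial n(HF) = 0.2515 x 0.02743 = 0.006899 mol.
n(LiOH) added = 0.2737 x 0.01870 = 0.005118 mol, converting that many moles of HF to F-.
Remaining n(HF) = 0.001780 mol; n(F-) = 0.005118 mol.
By Henderson-Hasselbalch, pH = pKa + log([A^-]/[HA]) = 3.17 + log(0.005118/0.001780) = 3.17 + (+0.46) = 3.63.

3.63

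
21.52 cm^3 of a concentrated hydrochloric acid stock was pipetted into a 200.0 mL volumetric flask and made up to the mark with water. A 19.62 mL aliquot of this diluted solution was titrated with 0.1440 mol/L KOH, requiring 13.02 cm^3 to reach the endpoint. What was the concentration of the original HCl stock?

n(KOH) = 0.1440 x 0.01302 = 0.001875 mol.
n(HCl) in the aliquot = 0.001875 mol.
[diluted HCl] = 0.001875 / 0.01962 = 0.09556 M.
Dilution factor = 200.0/21.52 = 9.294, so [stock] = 0.09556 x 9.294 = 0.888 M.

0.888 M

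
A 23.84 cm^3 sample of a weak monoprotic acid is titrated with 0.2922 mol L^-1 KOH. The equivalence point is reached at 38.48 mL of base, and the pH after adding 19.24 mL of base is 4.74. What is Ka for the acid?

1.8 x 10^-5

19.24 mL is half of the equivalence volume, so this is the half-equivalence point where [HA] = [A^-].
At half-equivalence pH = pKa, so pKa = 4.74.
Ka = 10^(-4.74) = 1.8 x 10^-5.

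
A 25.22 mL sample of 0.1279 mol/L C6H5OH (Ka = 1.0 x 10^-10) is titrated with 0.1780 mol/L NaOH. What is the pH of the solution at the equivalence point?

n(C6H5OH) = 0.1279 x 0.02522 = 0.003226 mol; V(NaOH) at equivalence = 0.003226/0.1780 = 0.01812 L.
At equivalence all the acid is converted to C6H5O-; total volume = 0.02522 + 0.01812 = 0.04334 L, so [C6H5O-] = 0.003226/0.04334 = 0.07442 M.
Kb = Kw/Ka = 1.0e-14 / 1.0 x 10^-10 = 0.000100.
[OH^-] = sqrt(Kb x [C6H5O-]) = sqrt(0.000100 x 0.07442) = 0.00273 M.
pOH = 2.56, so pH = 14.00 - 2.56 = 11.44.

11.44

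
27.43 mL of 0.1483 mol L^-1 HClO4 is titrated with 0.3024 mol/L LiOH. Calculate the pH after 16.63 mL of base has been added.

n(acid) = 0.1483 x 0.02743 = 0.004068 mol; n(LiOH) added = 0.3024 x 0.01663 = 0.005029 mol.
Base is in excess by 0.005029 - 0.004068 = 0.0009610 mol in a total volume of 0.04406 L.
[OH^-] = 0.0009610/0.04406 = 0.02181 M, so pOH = 1.66 and pH = 14.00 - 1.66 = 12.34.

12.34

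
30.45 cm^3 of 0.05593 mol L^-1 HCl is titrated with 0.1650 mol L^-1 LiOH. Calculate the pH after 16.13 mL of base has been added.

12.31

n(acid) = 0.05593 x 0.03045 = 0.001703 mol; n(LiOH) added = 0.1650 x 0.01613 = 0.002661 mol.
Base is in excess by 0.002661 - 0.001703 = 0.0009584 mol in a total volume of 0.04658 L.
[OH^-] = 0.0009584/0.04658 = 0.02057 M, so pOH = 1.69 and pH = 14.00 - 1.69 = 12.31.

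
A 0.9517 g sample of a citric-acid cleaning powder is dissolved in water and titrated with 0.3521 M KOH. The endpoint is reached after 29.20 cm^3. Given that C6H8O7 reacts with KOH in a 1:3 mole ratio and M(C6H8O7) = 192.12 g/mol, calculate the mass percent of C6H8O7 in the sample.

n(KOH) = 0.3521 x 0.02920 = 0.01028 mol.
n(C6H8O7) = 0.01028 / 3 = 0.003427 mol.
mass of C6H8O7 = 0.003427 x 192.12 = 0.6584 g.
% purity = 0.6584 / 0.9517 x 100 = 69.2%.

69.2%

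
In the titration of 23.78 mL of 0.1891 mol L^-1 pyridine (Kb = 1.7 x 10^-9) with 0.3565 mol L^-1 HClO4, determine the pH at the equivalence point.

3.07

n(C5H5N) = 0.1891 x 0.02378 = 0.004497 mol; V(HClO4) at equivalence = 0.004497/0.3565 = 0.01261 L.
At equivalence the base is fully converted to C5H5NH+; total volume = 0.03639 L, so [C5H5NH+] = 0.004497/0.03639 = 0.1236 M.
Ka(C5H5NH+) = Kw/Kb = 1.0e-14 / 1.7 x 10^-9 = 5.88e-6.
[H^+] = sqrt(Ka x [C5H5NH+]) = sqrt(5.88e-6 x 0.1236) = 0.000853 M.
pH = -log(0.000853) = 3.07.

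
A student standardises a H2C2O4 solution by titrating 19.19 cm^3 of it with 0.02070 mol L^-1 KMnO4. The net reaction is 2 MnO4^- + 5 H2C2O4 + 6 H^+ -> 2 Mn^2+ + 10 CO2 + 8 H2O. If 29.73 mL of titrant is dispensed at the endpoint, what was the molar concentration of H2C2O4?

0.0802 M

n(KMnO4) = 0.02070 x 0.02973 = 0.0006154 mol.
From the balanced equation, 2 mol KMnO4 reacts with 5 mol H2C2O4, so n(H2C2O4) = 0.0006154 x 5/2 = 0.001539 mol.
[H2C2O4] = 0.001539 / 0.01919 L = 0.0802 M.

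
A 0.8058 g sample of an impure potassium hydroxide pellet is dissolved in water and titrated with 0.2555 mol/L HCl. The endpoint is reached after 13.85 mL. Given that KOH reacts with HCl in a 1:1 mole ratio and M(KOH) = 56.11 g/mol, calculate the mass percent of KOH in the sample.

24.6%

n(HCl) = 0.2555 x 0.01385 = 0.003539 mol.
n(KOH) = 0.003539 / 1 = 0.003539 mol.
mass of KOH = 0.003539 x 56.11 = 0.1986 g.
% purity = 0.1986 / 0.8058 x 100 = 24.6%.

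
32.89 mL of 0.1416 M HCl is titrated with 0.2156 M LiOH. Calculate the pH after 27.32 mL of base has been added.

n(acid) = 0.1416 x 0.03289 = 0.004657 mol; n(LiOH) added = 0.2156 x 0.02732 = 0.005890 mol.
Base is in excess by 0.005890 - 0.004657 = 0.001233 mol in a total volume of 0.06021 L.
[OH^-] = 0.001233/0.06021 = 0.02048 M, so pOH = 1.69 and pH = 14.00 - 1.69 = 12.31.

12.31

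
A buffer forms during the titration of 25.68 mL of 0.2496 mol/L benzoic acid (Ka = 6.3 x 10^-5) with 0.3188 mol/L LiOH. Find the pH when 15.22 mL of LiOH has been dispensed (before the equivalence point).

4.69

Initial n(C6H5COOH) = 0.2496 x 0.02568 = 0.006410 mol.
n(LiOH) added = 0.3188 x 0.01522 = 0.004852 mol, converting that many moles of C6H5COOH to C6H5COO-.
Remaining n(C6H5COOH) = 0.001558 mol; n(C6H5COO-) = 0.004852 mol.
By Henderson-Hasselbalch, pH = pKa + log([A^-]/[HA]) = 4.20 + log(0.004852/0.001558) = 4.20 + (+0.49) = 4.69.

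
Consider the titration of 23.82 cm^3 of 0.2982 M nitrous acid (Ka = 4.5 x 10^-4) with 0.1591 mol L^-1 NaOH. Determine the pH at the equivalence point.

n(HNO2) = 0.2982 x 0.02382 = 0.007103 mol; V(NaOH) at equivalence = 0.007103/0.1591 = 0.04465 L.
At equivalence all the acid is converted to NO2-; total volume = 0.02382 + 0.04465 = 0.06847 L, so [NO2-] = 0.007103/0.06847 = 0.1037 M.
Kb = Kw/Ka = 1.0e-14 / 4.5 x 10^-4 = 2.22e-11.
[OH^-] = sqrt(Kb x [NO2-]) = sqrt(2.22e-11 x 0.1037) = 1.52e-6 M.
pOH = 5.82, so pH = 14.00 - 5.82 = 8.18.

8.18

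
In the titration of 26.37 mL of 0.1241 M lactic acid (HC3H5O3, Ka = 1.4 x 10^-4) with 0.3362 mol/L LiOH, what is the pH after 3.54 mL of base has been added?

Initial n(HC3H5O3) = 0.1241 x 0.02637 = 0.003273 mol.
n(LiOH) added = 0.3362 x 0.003540 = 0.001190 mol, converting that many moles of HC3H5O3 to C3H5O3-.
Remaining n(HC3H5O3) = 0.002082 mol; n(C3H5O3-) = 0.001190 mol.
By Henderson-Hasselbalch, pH = pKa + log([A^-]/[HA]) = 3.85 + log(0.001190/0.002082) = 3.85 + (-0.24) = 3.61.

3.61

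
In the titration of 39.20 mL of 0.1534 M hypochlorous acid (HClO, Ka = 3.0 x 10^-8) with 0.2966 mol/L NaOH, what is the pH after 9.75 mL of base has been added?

7.49

Initial n(HClO) = 0.1534 x 0.03920 = 0.006013 mol.
n(NaOH) added = 0.2966 x 0.009750 = 0.002892 mol, converting that many moles of HClO to ClO-.
Remaining n(HClO) = 0.003121 mol; n(ClO-) = 0.002892 mol.
By Henderson-Hasselbalch, pH = pKa + log([A^-]/[HA]) = 7.52 + log(0.002892/0.003121) = 7.52 + (-0.03) = 7.49.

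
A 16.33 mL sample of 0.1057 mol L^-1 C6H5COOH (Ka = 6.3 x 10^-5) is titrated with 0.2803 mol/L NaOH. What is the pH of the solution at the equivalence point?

n(C6H5COOH) = 0.1057 x 0.01633 = 0.001726 mol; V(NaOH) at equivalence = 0.001726/0.2803 = 0.006158 L.
At equivalence all the acid is converted to C6H5COO-; total volume = 0.01633 + 0.006158 = 0.02249 L, so [C6H5COO-] = 0.001726/0.02249 = 0.07676 M.
Kb = Kw/Ka = 1.0e-14 / 6.3 x 10^-5 = 1.59e-10.
[OH^-] = sqrt(Kb x [C6H5COO-]) = sqrt(1.59e-10 x 0.07676) = 3.49e-6 M.
pOH = 5.46, so pH = 14.00 - 5.46 = 8.54.

8.54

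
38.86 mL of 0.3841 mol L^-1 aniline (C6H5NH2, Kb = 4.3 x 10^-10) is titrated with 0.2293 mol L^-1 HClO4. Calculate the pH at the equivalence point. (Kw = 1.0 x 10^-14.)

2.74

n(C6H5NH2) = 0.3841 x 0.03886 = 0.01493 mol; V(HClO4) at equivalence = 0.01493/0.2293 = 0.06509 L.
At equivalence the base is fully converted to C6H5NH3+; total volume = 0.1040 L, so [C6H5NH3+] = 0.01493/0.1040 = 0.1436 M.
Ka(C6H5NH3+) = Kw/Kb = 1.0e-14 / 4.3 x 10^-10 = 2.33e-5.
[H^+] = sqrt(Ka x [C6H5NH3+]) = sqrt(2.33e-5 x 0.1436) = 0.00183 M.
pH = -log(0.00183) = 2.74.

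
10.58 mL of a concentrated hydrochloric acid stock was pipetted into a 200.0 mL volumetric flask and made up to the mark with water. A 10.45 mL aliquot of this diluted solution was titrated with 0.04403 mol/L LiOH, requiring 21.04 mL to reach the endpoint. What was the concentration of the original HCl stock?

n(LiOH) = 0.04403 x 0.02104 = 0.0009264 mol.
n(HCl) in the aliquot = 0.0009264 mol.
[diluted HCl] = 0.0009264 / 0.01045 = 0.08865 M.
Dilution factor = 200.0/10.58 = 18.90, so [stock] = 0.08865 x 18.90 = 1.68 M.

1.68 M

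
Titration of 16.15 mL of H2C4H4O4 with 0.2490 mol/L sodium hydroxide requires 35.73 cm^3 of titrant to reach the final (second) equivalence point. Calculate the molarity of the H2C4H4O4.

n(NaOH) = 0.2490 x 0.03573 = 0.008897 mol.
At the final (second) equivalence point, 2 mol OH^- react per mol H2C4H4O4, so n(H2C4H4O4) = 0.008897 / 2 = 0.004448 mol.
[H2C4H4O4] = 0.004448 / 0.01615 L = 0.275 M.

0.275 M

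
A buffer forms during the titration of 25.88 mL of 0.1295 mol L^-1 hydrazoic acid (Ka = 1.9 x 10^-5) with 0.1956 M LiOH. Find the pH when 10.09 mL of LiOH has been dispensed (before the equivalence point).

Initial n(HN3) = 0.1295 x 0.02588 = 0.003351 mol.
n(LiOH) added = 0.1956 x 0.01009 = 0.001974 mol, converting that many moles of HN3 to N3-.
Remaining n(HN3) = 0.001378 mol; n(N3-) = 0.001974 mol.
By Henderson-Hasselbalch, pH = pKa + log([A^-]/[HA]) = 4.72 + log(0.001974/0.001378) = 4.72 + (+0.16) = 4.88.

4.88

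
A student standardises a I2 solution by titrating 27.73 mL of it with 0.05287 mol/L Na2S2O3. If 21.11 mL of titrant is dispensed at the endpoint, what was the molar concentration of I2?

0.0201 M

n(Na2S2O3) = 0.05287 x 0.02111 = 0.001116 mol.
From the balanced equation, 2 mol Na2S2O3 reacts with 1 mol I2, so n(I2) = 0.001116 x 1/2 = 0.0005580 mol.
[I2] = 0.0005580 / 0.02773 L = 0.0201 M.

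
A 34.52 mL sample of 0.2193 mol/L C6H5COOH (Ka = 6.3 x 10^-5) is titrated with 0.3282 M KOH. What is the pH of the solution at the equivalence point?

n(C6H5COOH) = 0.2193 x 0.03452 = 0.007570 mol; V(KOH) at equivalence = 0.007570/0.3282 = 0.02307 L.
At equivalence all the acid is converted to C6H5COO-; total volume = 0.03452 + 0.02307 = 0.05759 L, so [C6H5COO-] = 0.007570/0.05759 = 0.1315 M.
Kb = Kw/Ka = 1.0e-14 / 6.3 x 10^-5 = 1.59e-10.
[OH^-] = sqrt(Kb x [C6H5COO-]) = sqrt(1.59e-10 x 0.1315) = 4.57e-6 M.
pOH = 5.34, so pH = 14.00 - 5.34 = 8.66.

8.66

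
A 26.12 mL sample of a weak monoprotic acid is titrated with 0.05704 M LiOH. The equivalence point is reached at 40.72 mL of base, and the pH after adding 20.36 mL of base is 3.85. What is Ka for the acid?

1.4 x 10^-4

20.36 mL is half of the equivalence volume, so this is the half-equivalence point where [HA] = [A^-].
At half-equivalence pH = pKa, so pKa = 3.85.
Ka = 10^(-3.85) = 1.4 x 10^-4.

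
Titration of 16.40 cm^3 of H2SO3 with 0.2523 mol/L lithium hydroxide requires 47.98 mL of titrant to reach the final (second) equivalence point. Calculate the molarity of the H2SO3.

0.369 M

n(LiOH) = 0.2523 x 0.04798 = 0.01211 mol.
At the final (second) equivalence point, 2 mol OH^- react per mol H2SO3, so n(H2SO3) = 0.01211 / 2 = 0.006053 mol.
[H2SO3] = 0.006053 / 0.01640 L = 0.369 M.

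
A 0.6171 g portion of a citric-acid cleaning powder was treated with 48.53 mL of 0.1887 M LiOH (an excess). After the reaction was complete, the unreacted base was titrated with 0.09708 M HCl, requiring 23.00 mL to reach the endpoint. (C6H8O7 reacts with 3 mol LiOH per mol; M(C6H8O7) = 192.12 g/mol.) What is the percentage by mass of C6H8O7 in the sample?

Total n(LiOH) added = 0.1887 x 0.04853 = 0.009158 mol.
n(HCl) used = 0.09708 x 0.02300 = 0.002233 mol, which equals the excess n(LiOH).
So n(LiOH) consumed by the sample = 0.009158 - 0.002233 = 0.006925 mol.
n(C6H8O7) = 0.006925 / 3 = 0.002308 mol.
mass C6H8O7 = 0.002308 x 192.12 = 0.4435 g, so %C6H8O7 = 0.4435/0.6171 x 100 = 71.9%.

71.9%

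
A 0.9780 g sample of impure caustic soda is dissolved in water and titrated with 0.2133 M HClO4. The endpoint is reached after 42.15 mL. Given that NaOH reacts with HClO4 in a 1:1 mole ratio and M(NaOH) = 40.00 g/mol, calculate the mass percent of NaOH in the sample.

36.8%

n(HClO4) = 0.2133 x 0.04215 = 0.008991 mol.
n(NaOH) = 0.008991 / 1 = 0.008991 mol.
mass of NaOH = 0.008991 x 40.00 = 0.3596 g.
% purity = 0.3596 / 0.9780 x 100 = 36.8%.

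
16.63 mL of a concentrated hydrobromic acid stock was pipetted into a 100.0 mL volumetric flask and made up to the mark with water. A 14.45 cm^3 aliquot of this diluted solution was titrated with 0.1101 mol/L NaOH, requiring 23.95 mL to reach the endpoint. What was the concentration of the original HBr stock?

1.10 M

n(NaOH) = 0.1101 x 0.02395 = 0.002637 mol.
n(HBr) in the aliquot = 0.002637 mol.
[diluted HBr] = 0.002637 / 0.01445 = 0.1825 M.
Dilution factor = 100.0/16.63 = 6.013, so [stock] = 0.1825 x 6.013 = 1.10 M.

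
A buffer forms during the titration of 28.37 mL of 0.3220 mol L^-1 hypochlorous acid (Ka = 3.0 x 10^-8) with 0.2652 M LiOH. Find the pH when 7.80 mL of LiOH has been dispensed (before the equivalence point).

6.99

Initial n(HClO) = 0.3220 x 0.02837 = 0.009135 mol.
n(LiOH) added = 0.2652 x 0.007800 = 0.002069 mol, converting that many moles of HClO to ClO-.
Remaining n(HClO) = 0.007067 mol; n(ClO-) = 0.002069 mol.
By Henderson-Hasselbalch, pH = pKa + log([A^-]/[HA]) = 7.52 + log(0.002069/0.007067) = 7.52 + (-0.53) = 6.99.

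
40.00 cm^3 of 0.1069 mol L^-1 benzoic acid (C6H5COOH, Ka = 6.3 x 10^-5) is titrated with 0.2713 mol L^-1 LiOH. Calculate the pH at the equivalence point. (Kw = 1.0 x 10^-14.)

8.54

n(C6H5COOH) = 0.1069 x 0.04000 = 0.004276 mol; V(LiOH) at equivalence = 0.004276/0.2713 = 0.01576 L.
At equivalence all the acid is converted to C6H5COO-; total volume = 0.04000 + 0.01576 = 0.05576 L, so [C6H5COO-] = 0.004276/0.05576 = 0.07668 M.
Kb = Kw/Ka = 1.0e-14 / 6.3 x 10^-5 = 1.59e-10.
[OH^-] = sqrt(Kb x [C6H5COO-]) = sqrt(1.59e-10 x 0.07668) = 3.49e-6 M.
pOH = 5.46, so pH = 14.00 - 5.46 = 8.54.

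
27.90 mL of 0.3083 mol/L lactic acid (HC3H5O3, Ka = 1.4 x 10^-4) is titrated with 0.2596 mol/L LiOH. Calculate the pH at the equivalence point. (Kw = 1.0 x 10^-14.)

8.50

n(HC3H5O3) = 0.3083 x 0.02790 = 0.008602 mol; V(LiOH) at equivalence = 0.008602/0.2596 = 0.03313 L.
At equivalence all the acid is converted to C3H5O3-; total volume = 0.02790 + 0.03313 = 0.06103 L, so [C3H5O3-] = 0.008602/0.06103 = 0.1409 M.
Kb = Kw/Ka = 1.0e-14 / 1.4 x 10^-4 = 7.14e-11.
[OH^-] = sqrt(Kb x [C3H5O3-]) = sqrt(7.14e-11 x 0.1409) = 3.17e-6 M.
pOH = 5.50, so pH = 14.00 - 5.50 = 8.50.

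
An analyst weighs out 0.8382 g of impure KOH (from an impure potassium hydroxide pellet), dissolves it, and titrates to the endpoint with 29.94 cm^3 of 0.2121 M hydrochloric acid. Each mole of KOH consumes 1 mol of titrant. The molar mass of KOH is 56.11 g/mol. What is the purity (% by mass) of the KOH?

n(HCl) = 0.2121 x 0.02994 = 0.006350 mol.
n(KOH) = 0.006350 / 1 = 0.006350 mol.
mass of KOH = 0.006350 x 56.11 = 0.3563 g.
% purity = 0.3563 / 0.8382 x 100 = 42.5%.

42.5%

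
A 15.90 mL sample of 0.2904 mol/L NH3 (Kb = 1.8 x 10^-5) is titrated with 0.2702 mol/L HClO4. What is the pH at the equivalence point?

5.05

n(NH3) = 0.2904 x 0.01590 = 0.004617 mol; V(HClO4) at equivalence = 0.004617/0.2702 = 0.01709 L.
At equivalence the base is fully converted to NH4+; total volume = 0.03299 L, so [NH4+] = 0.004617/0.03299 = 0.1400 M.
Ka(NH4+) = Kw/Kb = 1.0e-14 / 1.8 x 10^-5 = 5.56e-10.
[H^+] = sqrt(Ka x [NH4+]) = sqrt(5.56e-10 x 0.1400) = 8.82e-6 M.
pH = -log(8.82e-6) = 5.05.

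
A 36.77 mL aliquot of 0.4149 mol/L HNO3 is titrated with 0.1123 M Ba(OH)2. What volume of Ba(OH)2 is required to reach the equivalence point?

n(HNO3) = 0.4149 mol/L x 0.03677 L = 0.01526 mol.
The neutralisation is 2 HNO3 : 1 Ba(OH)2, so n(Ba(OH)2) = 0.01526 x 1/2 = 0.007628 mol.
V(Ba(OH)2) = 0.007628 / 0.1123 = 0.06792 L = 67.9 mL.

67.9 mL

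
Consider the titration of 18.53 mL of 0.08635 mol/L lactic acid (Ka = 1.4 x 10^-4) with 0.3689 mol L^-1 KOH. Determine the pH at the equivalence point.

n(HC3H5O3) = 0.08635 x 0.01853 = 0.001600 mol; V(KOH) at equivalence = 0.001600/0.3689 = 0.004337 L.
At equivalence all the acid is converted to C3H5O3-; total volume = 0.01853 + 0.004337 = 0.02287 L, so [C3H5O3-] = 0.001600/0.02287 = 0.06997 M.
Kb = Kw/Ka = 1.0e-14 / 1.4 x 10^-4 = 7.14e-11.
[OH^-] = sqrt(Kb x [C3H5O3-]) = sqrt(7.14e-11 x 0.06997) = 2.24e-6 M.
pOH = 5.65, so pH = 14.00 - 5.65 = 8.35.

8.35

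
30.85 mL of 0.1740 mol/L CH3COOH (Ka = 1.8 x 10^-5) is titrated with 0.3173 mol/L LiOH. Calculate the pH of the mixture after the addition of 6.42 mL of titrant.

4.53

Initial n(CH3COOH) = 0.1740 x 0.03085 = 0.005368 mol.
n(LiOH) added = 0.3173 x 0.006420 = 0.002037 mol, converting that many moles of CH3COOH to CH3COO-.
Remaining n(CH3COOH) = 0.003331 mol; n(CH3COO-) = 0.002037 mol.
By Henderson-Hasselbalch, pH = pKa + log([A^-]/[HA]) = 4.74 + log(0.002037/0.003331) = 4.74 + (-0.21) = 4.53.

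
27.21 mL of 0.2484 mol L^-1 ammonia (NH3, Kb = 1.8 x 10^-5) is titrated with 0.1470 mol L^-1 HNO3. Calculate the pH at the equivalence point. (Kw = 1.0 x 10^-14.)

n(NH3) = 0.2484 x 0.02721 = 0.006759 mol; V(HNO3) at equivalence = 0.006759/0.1470 = 0.04598 L.
At equivalence the base is fully converted to NH4+; total volume = 0.07319 L, so [NH4+] = 0.006759/0.07319 = 0.09235 M.
Ka(NH4+) = Kw/Kb = 1.0e-14 / 1.8 x 10^-5 = 5.56e-10.
[H^+] = sqrt(Ka x [NH4+]) = sqrt(5.56e-10 x 0.09235) = 7.16e-6 M.
pH = -log(7.16e-6) = 5.14.

5.14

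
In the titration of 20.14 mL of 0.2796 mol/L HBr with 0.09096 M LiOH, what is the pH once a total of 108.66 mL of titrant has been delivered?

12.52

n(acid) = 0.2796 x 0.02014 = 0.005631 mol; n(LiOH) added = 0.09096 x 0.1087 = 0.009884 mol.
Base is in excess by 0.009884 - 0.005631 = 0.004253 mol in a total volume of 0.1288 L.
[OH^-] = 0.004253/0.1288 = 0.03302 M, so pOH = 1.48 and pH = 14.00 - 1.48 = 12.52.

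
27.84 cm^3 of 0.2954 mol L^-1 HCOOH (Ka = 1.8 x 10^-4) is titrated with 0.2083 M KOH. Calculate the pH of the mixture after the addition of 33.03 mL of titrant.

Initial n(HCOOH) = 0.2954 x 0.02784 = 0.008224 mol.
n(KOH) added = 0.2083 x 0.03303 = 0.006880 mol, converting that many moles of HCOOH to HCOO-.
Remaining n(HCOOH) = 0.001344 mol; n(HCOO-) = 0.006880 mol.
By Henderson-Hasselbalch, pH = pKa + log([A^-]/[HA]) = 3.74 + log(0.006880/0.001344) = 3.74 + (+0.71) = 4.45.

4.45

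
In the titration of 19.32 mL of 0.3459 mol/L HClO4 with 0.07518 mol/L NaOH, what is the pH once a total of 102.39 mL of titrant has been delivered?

n(acid) = 0.3459 x 0.01932 = 0.006683 mol; n(NaOH) added = 0.07518 x 0.1024 = 0.007698 mol.
Base is in excess by 0.007698 - 0.006683 = 0.001015 mol in a total volume of 0.1217 L.
[OH^-] = 0.001015/0.1217 = 0.008339 M, so pOH = 2.08 and pH = 14.00 - 2.08 = 11.92.

11.92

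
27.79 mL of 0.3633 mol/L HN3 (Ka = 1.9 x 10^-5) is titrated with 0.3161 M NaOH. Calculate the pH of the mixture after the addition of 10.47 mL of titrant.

4.41

Initial n(HN3) = 0.3633 x 0.02779 = 0.01010 mol.
n(NaOH) added = 0.3161 x 0.01047 = 0.003310 mol, converting that many moles of HN3 to N3-.
Remaining n(HN3) = 0.006787 mol; n(N3-) = 0.003310 mol.
By Henderson-Hasselbalch, pH = pKa + log([A^-]/[HA]) = 4.72 + log(0.003310/0.006787) = 4.72 + (-0.31) = 4.41.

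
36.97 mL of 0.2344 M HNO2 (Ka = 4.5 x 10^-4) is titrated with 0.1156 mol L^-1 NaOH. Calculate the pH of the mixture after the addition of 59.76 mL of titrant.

3.94

Initial n(HNO2) = 0.2344 x 0.03697 = 0.008666 mol.
n(NaOH) added = 0.1156 x 0.05976 = 0.006908 mol, converting that many moles of HNO2 to NO2-.
Remaining n(HNO2) = 0.001758 mol; n(NO2-) = 0.006908 mol.
By Henderson-Hasselbalch, pH = pKa + log([A^-]/[HA]) = 3.35 + log(0.006908/0.001758) = 3.35 + (+0.59) = 3.94.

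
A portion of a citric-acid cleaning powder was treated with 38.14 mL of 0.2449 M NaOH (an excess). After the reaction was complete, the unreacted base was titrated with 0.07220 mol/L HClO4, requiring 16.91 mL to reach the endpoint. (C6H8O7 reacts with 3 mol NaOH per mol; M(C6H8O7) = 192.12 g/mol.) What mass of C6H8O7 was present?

0.520 g

Total n(NaOH) added = 0.2449 x 0.03814 = 0.009340 mol.
n(HClO4) used = 0.07220 x 0.01691 = 0.001221 mol, which equals the excess n(NaOH).
So n(NaOH) consumed by the sample = 0.009340 - 0.001221 = 0.008120 mol.
n(C6H8O7) = 0.008120 / 3 = 0.002707 mol.
mass = 0.002707 mol x 192.12 g/mol = 0.520 g.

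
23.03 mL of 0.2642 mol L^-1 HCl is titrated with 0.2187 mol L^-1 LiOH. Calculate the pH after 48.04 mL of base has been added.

12.79

n(acid) = 0.2642 x 0.02303 = 0.006085 mol; n(LiOH) added = 0.2187 x 0.04804 = 0.01051 mol.
Base is in excess by 0.01051 - 0.006085 = 0.004422 mol in a total volume of 0.07107 L.
[OH^-] = 0.004422/0.07107 = 0.06222 M, so pOH = 1.21 and pH = 14.00 - 1.21 = 12.79.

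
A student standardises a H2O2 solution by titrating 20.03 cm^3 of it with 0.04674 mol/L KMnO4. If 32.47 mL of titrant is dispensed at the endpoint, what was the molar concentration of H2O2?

n(KMnO4) = 0.04674 x 0.03247 = 0.001518 mol.
From the balanced equation, 2 mol KMnO4 reacts with 5 mol H2O2, so n(H2O2) = 0.001518 x 5/2 = 0.003794 mol.
[H2O2] = 0.003794 / 0.02003 L = 0.189 M.

0.189 M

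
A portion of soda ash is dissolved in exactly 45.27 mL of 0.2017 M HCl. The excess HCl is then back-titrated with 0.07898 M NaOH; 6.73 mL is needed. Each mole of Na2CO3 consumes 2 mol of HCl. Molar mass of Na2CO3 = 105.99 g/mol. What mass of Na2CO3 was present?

Total n(HCl) added = 0.2017 x 0.04527 = 0.009131 mol.
n(NaOH) used = 0.07898 x 0.006730 = 0.0005315 mol, which equals the excess n(HCl).
So n(HCl) consumed by the sample = 0.009131 - 0.0005315 = 0.008599 mol.
n(Na2CO3) = 0.008599 / 2 = 0.004300 mol.
mass = 0.004300 mol x 105.99 g/mol = 0.456 g.

0.456 g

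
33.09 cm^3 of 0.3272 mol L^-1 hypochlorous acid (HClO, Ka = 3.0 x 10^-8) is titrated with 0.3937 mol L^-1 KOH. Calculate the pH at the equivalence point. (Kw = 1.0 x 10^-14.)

10.39

n(HClO) = 0.3272 x 0.03309 = 0.01083 mol; V(KOH) at equivalence = 0.01083/0.3937 = 0.02750 L.
At equivalence all the acid is converted to ClO-; total volume = 0.03309 + 0.02750 = 0.06059 L, so [ClO-] = 0.01083/0.06059 = 0.1787 M.
Kb = Kw/Ka = 1.0e-14 / 3.0 x 10^-8 = 3.33e-7.
[OH^-] = sqrt(Kb x [ClO-]) = sqrt(3.33e-7 x 0.1787) = 0.000244 M.
pOH = 3.61, so pH = 14.00 - 3.61 = 10.39.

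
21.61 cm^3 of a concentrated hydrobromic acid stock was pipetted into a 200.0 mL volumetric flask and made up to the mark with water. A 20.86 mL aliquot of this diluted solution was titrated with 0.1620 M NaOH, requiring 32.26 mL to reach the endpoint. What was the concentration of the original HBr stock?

2.32 M

n(NaOH) = 0.1620 x 0.03226 = 0.005226 mol.
n(HBr) in the aliquot = 0.005226 mol.
[diluted HBr] = 0.005226 / 0.02086 = 0.2505 M.
Dilution factor = 200.0/21.61 = 9.255, so [stock] = 0.2505 x 9.255 = 2.32 M.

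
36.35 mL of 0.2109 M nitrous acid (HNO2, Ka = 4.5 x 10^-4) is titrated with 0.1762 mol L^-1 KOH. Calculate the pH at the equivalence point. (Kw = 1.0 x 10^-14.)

8.16

n(HNO2) = 0.2109 x 0.03635 = 0.007666 mol; V(KOH) at equivalence = 0.007666/0.1762 = 0.04351 L.
At equivalence all the acid is converted to NO2-; total volume = 0.03635 + 0.04351 = 0.07986 L, so [NO2-] = 0.007666/0.07986 = 0.09600 M.
Kb = Kw/Ka = 1.0e-14 / 4.5 x 10^-4 = 2.22e-11.
[OH^-] = sqrt(Kb x [NO2-]) = sqrt(2.22e-11 x 0.09600) = 1.46e-6 M.
pOH = 5.84, so pH = 14.00 - 5.84 = 8.16.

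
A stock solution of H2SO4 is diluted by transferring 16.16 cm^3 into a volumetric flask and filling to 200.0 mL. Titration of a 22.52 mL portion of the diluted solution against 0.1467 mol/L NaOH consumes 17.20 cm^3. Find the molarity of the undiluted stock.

0.693 M

n(NaOH) = 0.1467 x 0.01720 = 0.002523 mol.
n(H2SO4) in the aliquot = 0.002523 x 1/2 = 0.001262 mol.
[diluted H2SO4] = 0.001262 / 0.02252 = 0.05602 M.
Dilution factor = 200.0/16.16 = 12.38, so [stock] = 0.05602 x 12.38 = 0.693 M.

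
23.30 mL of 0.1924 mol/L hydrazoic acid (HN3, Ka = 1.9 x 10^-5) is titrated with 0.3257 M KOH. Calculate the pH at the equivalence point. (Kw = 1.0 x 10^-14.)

n(HN3) = 0.1924 x 0.02330 = 0.004483 mol; V(KOH) at equivalence = 0.004483/0.3257 = 0.01376 L.
At equivalence all the acid is converted to N3-; total volume = 0.02330 + 0.01376 = 0.03706 L, so [N3-] = 0.004483/0.03706 = 0.1210 M.
Kb = Kw/Ka = 1.0e-14 / 1.9 x 10^-5 = 5.26e-10.
[OH^-] = sqrt(Kb x [N3-]) = sqrt(5.26e-10 x 0.1210) = 7.98e-6 M.
pOH = 5.10, so pH = 14.00 - 5.10 = 8.90.

8.90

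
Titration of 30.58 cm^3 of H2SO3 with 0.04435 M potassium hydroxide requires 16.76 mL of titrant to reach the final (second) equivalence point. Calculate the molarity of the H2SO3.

n(KOH) = 0.04435 x 0.01676 = 0.0007433 mol.
At the final (second) equivalence point, 2 mol OH^- react per mol H2SO3, so n(H2SO3) = 0.0007433 / 2 = 0.0003717 mol.
[H2SO3] = 0.0003717 / 0.03058 L = 0.0122 M.

0.0122 M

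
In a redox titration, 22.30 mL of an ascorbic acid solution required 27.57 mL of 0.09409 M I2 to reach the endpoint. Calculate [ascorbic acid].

0.116 M

n(I2) = 0.09409 x 0.02757 = 0.002594 mol.
From the balanced equation, 1 mol I2 reacts with 1 mol ascorbic acid, so n(ascorbic acid) = 0.002594 x 1/1 = 0.002594 mol.
[ascorbic acid] = 0.002594 / 0.02230 L = 0.116 M.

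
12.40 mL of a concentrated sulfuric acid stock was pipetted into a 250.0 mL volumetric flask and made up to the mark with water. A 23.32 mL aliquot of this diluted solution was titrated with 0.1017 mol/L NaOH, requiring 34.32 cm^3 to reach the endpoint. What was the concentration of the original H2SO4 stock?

n(NaOH) = 0.1017 x 0.03432 = 0.003490 mol.
n(H2SO4) in the aliquot = 0.003490 x 1/2 = 0.001745 mol.
[diluted H2SO4] = 0.001745 / 0.02332 = 0.07484 M.
Dilution factor = 250.0/12.40 = 20.16, so [stock] = 0.07484 x 20.16 = 1.51 M.

1.51 M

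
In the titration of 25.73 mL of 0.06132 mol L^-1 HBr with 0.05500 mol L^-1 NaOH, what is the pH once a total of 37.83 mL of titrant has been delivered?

11.90

n(acid) = 0.06132 x 0.02573 = 0.001578 mol; n(NaOH) added = 0.05500 x 0.03783 = 0.002081 mol.
Base is in excess by 0.002081 - 0.001578 = 0.0005029 mol in a total volume of 0.06356 L.
[OH^-] = 0.0005029/0.06356 = 0.007912 M, so pOH = 2.10 and pH = 14.00 - 2.10 = 11.90.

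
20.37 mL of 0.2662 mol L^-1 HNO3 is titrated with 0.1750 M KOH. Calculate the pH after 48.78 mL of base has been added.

12.65

n(acid) = 0.2662 x 0.02037 = 0.005422 mol; n(KOH) added = 0.1750 x 0.04878 = 0.008537 mol.
Base is in excess by 0.008537 - 0.005422 = 0.003114 mol in a total volume of 0.06915 L.
[OH^-] = 0.003114/0.06915 = 0.04503 M, so pOH = 1.35 and pH = 14.00 - 1.35 = 12.65.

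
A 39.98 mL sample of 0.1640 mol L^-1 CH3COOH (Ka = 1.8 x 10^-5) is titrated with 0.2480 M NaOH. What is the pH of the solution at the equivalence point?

8.87

n(CH3COOH) = 0.1640 x 0.03998 = 0.006557 mol; V(NaOH) at equivalence = 0.006557/0.2480 = 0.02644 L.
At equivalence all the acid is converted to CH3COO-; total volume = 0.03998 + 0.02644 = 0.06642 L, so [CH3COO-] = 0.006557/0.06642 = 0.09872 M.
Kb = Kw/Ka = 1.0e-14 / 1.8 x 10^-5 = 5.56e-10.
[OH^-] = sqrt(Kb x [CH3COO-]) = sqrt(5.56e-10 x 0.09872) = 7.41e-6 M.
pOH = 5.13, so pH = 14.00 - 5.13 = 8.87.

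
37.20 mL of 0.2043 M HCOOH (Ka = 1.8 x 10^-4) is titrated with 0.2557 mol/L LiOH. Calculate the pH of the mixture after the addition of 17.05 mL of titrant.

3.87

Initial n(HCOOH) = 0.2043 x 0.03720 = 0.007600 mol.
n(LiOH) added = 0.2557 x 0.01705 = 0.004360 mol, converting that many moles of HCOOH to HCOO-.
Remaining n(HCOOH) = 0.003240 mol; n(HCOO-) = 0.004360 mol.
By Henderson-Hasselbalch, pH = pKa + log([A^-]/[HA]) = 3.74 + log(0.004360/0.003240) = 3.74 + (+0.13) = 3.87.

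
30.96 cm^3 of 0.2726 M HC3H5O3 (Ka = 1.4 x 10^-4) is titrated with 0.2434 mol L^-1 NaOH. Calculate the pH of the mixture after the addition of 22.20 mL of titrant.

4.10

Initial n(HC3H5O3) = 0.2726 x 0.03096 = 0.008440 mol.
n(NaOH) added = 0.2434 x 0.02220 = 0.005403 mol, converting that many moles of HC3H5O3 to C3H5O3-.
Remaining n(HC3H5O3) = 0.003036 mol; n(C3H5O3-) = 0.005403 mol.
By Henderson-Hasselbalch, pH = pKa + log([A^-]/[HA]) = 3.85 + log(0.005403/0.003036) = 3.85 + (+0.25) = 4.10.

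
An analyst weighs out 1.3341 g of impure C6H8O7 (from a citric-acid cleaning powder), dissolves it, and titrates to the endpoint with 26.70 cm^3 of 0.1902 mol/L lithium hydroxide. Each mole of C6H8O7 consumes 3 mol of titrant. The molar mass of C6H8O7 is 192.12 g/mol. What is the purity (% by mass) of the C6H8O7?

n(LiOH) = 0.1902 x 0.02670 = 0.005078 mol.
n(C6H8O7) = 0.005078 / 3 = 0.001693 mol.
mass of C6H8O7 = 0.001693 x 192.12 = 0.3252 g.
% purity = 0.3252 / 1.3341 x 100 = 24.4%.

24.4%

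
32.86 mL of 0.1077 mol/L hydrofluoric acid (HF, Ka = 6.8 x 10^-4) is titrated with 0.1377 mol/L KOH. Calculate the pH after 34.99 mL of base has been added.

12.28

n(acid) = 0.1077 x 0.03286 = 0.003539 mol; n(KOH) added = 0.1377 x 0.03499 = 0.004818 mol.
Base is in excess by 0.004818 - 0.003539 = 0.001279 mol in a total volume of 0.06785 L.
[OH^-] = 0.001279/0.06785 = 0.01885 M, so pOH = 1.72 and pH = 14.00 - 1.72 = 12.28.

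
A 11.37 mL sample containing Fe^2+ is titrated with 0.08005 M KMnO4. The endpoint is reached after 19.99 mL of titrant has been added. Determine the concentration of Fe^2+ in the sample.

n(KMnO4) = 0.08005 x 0.01999 = 0.001600 mol.
From the balanced equation, 1 mol KMnO4 reacts with 5 mol Fe^2+, so n(Fe^2+) = 0.001600 x 5/1 = 0.008001 mol.
[Fe^2+] = 0.008001 / 0.01137 L = 0.704 M.

0.704 M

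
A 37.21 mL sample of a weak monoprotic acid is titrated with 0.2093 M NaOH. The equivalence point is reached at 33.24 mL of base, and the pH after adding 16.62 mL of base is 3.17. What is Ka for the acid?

16.62 mL is half of the equivalence volume, so this is the half-equivalence point where [HA] = [A^-].
At half-equivalence pH = pKa, so pKa = 3.17.
Ka = 10^(-3.17) = 6.8 x 10^-4.

6.8 x 10^-4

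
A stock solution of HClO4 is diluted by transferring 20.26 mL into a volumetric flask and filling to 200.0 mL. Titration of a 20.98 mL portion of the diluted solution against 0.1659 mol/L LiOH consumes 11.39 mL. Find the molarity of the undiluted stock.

n(LiOH) = 0.1659 x 0.01139 = 0.001890 mol.
n(HClO4) in the aliquot = 0.001890 mol.
[diluted HClO4] = 0.001890 / 0.02098 = 0.09007 M.
Dilution factor = 200.0/20.26 = 9.872, so [stock] = 0.09007 x 9.872 = 0.889 M.

0.889 M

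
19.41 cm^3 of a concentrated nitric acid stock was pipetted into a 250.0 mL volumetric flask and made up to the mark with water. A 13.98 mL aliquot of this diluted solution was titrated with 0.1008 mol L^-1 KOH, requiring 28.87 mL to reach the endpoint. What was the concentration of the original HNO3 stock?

2.68 M

n(KOH) = 0.1008 x 0.02887 = 0.002910 mol.
n(HNO3) in the aliquot = 0.002910 mol.
[diluted HNO3] = 0.002910 / 0.01398 = 0.2082 M.
Dilution factor = 250.0/19.41 = 12.88, so [stock] = 0.2082 x 12.88 = 2.68 M.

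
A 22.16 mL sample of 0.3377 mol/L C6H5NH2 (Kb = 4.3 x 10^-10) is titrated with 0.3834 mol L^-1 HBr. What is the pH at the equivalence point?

2.69

n(C6H5NH2) = 0.3377 x 0.02216 = 0.007483 mol; V(HBr) at equivalence = 0.007483/0.3834 = 0.01952 L.
At equivalence the base is fully converted to C6H5NH3+; total volume = 0.04168 L, so [C6H5NH3+] = 0.007483/0.04168 = 0.1796 M.
Ka(C6H5NH3+) = Kw/Kb = 1.0e-14 / 4.3 x 10^-10 = 2.33e-5.
[H^+] = sqrt(Ka x [C6H5NH3+]) = sqrt(2.33e-5 x 0.1796) = 0.00204 M.
pH = -log(0.00204) = 2.69.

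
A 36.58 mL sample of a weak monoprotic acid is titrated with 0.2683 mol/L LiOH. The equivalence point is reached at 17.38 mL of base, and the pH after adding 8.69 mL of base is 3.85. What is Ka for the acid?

1.4 x 10^-4

8.69 mL is half of the equivalence volume, so this is the half-equivalence point where [HA] = [A^-].
At half-equivalence pH = pKa, so pKa = 3.85.
Ka = 10^(-3.85) = 1.4 x 10^-4.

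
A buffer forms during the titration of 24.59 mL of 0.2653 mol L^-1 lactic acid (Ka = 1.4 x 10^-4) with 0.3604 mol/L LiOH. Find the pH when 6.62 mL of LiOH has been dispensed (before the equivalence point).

3.61

Initial n(HC3H5O3) = 0.2653 x 0.02459 = 0.006524 mol.
n(LiOH) added = 0.3604 x 0.006620 = 0.002386 mol, converting that many moles of HC3H5O3 to C3H5O3-.
Remaining n(HC3H5O3) = 0.004138 mol; n(C3H5O3-) = 0.002386 mol.
By Henderson-Hasselbalch, pH = pKa + log([A^-]/[HA]) = 3.85 + log(0.002386/0.004138) = 3.85 + (-0.24) = 3.61.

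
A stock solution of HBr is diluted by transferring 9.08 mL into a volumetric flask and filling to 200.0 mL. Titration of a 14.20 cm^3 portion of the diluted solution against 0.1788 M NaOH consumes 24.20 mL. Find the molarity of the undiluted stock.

n(NaOH) = 0.1788 x 0.02420 = 0.004327 mol.
n(HBr) in the aliquot = 0.004327 mol.
[diluted HBr] = 0.004327 / 0.01420 = 0.3047 M.
Dilution factor = 200.0/9.080 = 22.03, so [stock] = 0.3047 x 22.03 = 6.71 M.

6.71 M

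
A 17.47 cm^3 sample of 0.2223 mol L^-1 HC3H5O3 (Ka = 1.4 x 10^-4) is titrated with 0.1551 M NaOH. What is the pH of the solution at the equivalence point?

8.41

n(HC3H5O3) = 0.2223 x 0.01747 = 0.003884 mol; V(NaOH) at equivalence = 0.003884/0.1551 = 0.02504 L.
At equivalence all the acid is converted to C3H5O3-; total volume = 0.01747 + 0.02504 = 0.04251 L, so [C3H5O3-] = 0.003884/0.04251 = 0.09136 M.
Kb = Kw/Ka = 1.0e-14 / 1.4 x 10^-4 = 7.14e-11.
[OH^-] = sqrt(Kb x [C3H5O3-]) = sqrt(7.14e-11 x 0.09136) = 2.55e-6 M.
pOH = 5.59, so pH = 14.00 - 5.59 = 8.41.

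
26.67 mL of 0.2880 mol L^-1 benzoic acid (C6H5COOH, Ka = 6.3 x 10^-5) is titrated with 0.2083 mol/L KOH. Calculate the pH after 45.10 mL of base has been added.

12.38

n(acid) = 0.2880 x 0.02667 = 0.007681 mol; n(KOH) added = 0.2083 x 0.04510 = 0.009394 mol.
Base is in excess by 0.009394 - 0.007681 = 0.001713 mol in a total volume of 0.07177 L.
[OH^-] = 0.001713/0.07177 = 0.02387 M, so pOH = 1.62 and pH = 14.00 - 1.62 = 12.38.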